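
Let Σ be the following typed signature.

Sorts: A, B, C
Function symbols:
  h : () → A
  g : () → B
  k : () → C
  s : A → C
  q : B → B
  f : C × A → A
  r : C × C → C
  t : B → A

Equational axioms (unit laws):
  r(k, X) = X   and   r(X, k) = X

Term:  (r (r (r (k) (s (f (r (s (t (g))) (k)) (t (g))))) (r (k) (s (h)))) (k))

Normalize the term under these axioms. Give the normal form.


normal form = (r (s (f (s (t (g))) (t (g)))) (s (h)))

1. (r (r (r (k) (s (f (r (s (t (g))) (k)) (t (g))))) (r (k) (s (h)))) (k))  →  (r (r (k) (s (f (r (s (t (g))) (k)) (t (g))))) (r (k) (s (h))))
2. (r (r (k) (s (f (r (s (t (g))) (k)) (t (g))))) (r (k) (s (h))))  →  (r (s (f (r (s (t (g))) (k)) (t (g)))) (r (k) (s (h))))
3. (r (s (f (r (s (t (g))) (k)) (t (g)))) (r (k) (s (h))))  →  (r (s (f (s (t (g))) (t (g)))) (r (k) (s (h))))
4. (r (s (f (s (t (g))) (t (g)))) (r (k) (s (h))))  →  (r (s (f (s (t (g))) (t (g)))) (s (h)))


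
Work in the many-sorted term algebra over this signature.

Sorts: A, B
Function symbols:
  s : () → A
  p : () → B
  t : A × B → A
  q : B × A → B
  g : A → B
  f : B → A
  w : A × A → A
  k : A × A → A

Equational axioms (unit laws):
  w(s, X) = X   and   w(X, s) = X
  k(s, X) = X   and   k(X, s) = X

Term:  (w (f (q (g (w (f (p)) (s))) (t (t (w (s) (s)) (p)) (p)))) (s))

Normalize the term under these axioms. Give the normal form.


1. (w (f (q (g (w (f (p)) (s))) (t (t (w (s) (s)) (p)) (p)))) (s))  →  (f (q (g (w (f (p)) (s))) (t (t (w (s) (s)) (p)) (p))))
2. (f (q (g (w (f (p)) (s))) (t (t (w (s) (s)) (p)) (p))))  →  (f (q (g (f (p))) (t (t (w (s) (s)) (p)) (p))))
3. (f (q (g (f (p))) (t (t (w (s) (s)) (p)) (p))))  →  (f (q (g (f (p))) (t (t (s) (p)) (p))))

normal form = (f (q (g (f (p))) (t (t (s) (p)) (p))))


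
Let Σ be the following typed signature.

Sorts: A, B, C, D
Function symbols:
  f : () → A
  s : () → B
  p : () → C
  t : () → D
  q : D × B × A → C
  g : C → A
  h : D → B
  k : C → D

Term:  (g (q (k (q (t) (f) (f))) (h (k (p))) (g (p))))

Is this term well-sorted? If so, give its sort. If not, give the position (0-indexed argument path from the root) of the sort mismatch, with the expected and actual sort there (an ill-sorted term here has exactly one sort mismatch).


        (t) : D
        (f) : A
        (f) : A
      (q (t) (f) (f)) : ✗ arg 1 at [0, 0, 0, 1] has sort A, expected B
        (p) : C
      (k (p)) : D
    (h (k (p))) : B
      (p) : C
    (g (p)) : A

ill-sorted at position [0, 0, 0, 1]: expected B, got A


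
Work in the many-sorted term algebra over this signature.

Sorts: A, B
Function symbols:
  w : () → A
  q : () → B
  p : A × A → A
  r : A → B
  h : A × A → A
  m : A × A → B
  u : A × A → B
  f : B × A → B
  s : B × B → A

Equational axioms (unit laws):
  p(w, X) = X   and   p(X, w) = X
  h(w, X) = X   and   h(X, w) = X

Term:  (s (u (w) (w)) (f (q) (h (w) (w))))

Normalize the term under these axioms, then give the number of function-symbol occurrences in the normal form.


size = 7

1. (s (u (w) (w)) (f (q) (h (w) (w))))  →  (s (u (w) (w)) (f (q) (w)))
normal form: (s (u (w) (w)) (f (q) (w)))


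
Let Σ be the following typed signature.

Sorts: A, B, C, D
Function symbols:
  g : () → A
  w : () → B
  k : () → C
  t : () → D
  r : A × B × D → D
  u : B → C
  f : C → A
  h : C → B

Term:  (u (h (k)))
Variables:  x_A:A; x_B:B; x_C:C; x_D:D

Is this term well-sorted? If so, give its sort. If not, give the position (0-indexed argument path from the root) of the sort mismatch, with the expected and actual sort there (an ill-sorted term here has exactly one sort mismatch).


    (k) : C
  (h (k)) : B
(u (h (k))) : C

well-sorted; sort = C


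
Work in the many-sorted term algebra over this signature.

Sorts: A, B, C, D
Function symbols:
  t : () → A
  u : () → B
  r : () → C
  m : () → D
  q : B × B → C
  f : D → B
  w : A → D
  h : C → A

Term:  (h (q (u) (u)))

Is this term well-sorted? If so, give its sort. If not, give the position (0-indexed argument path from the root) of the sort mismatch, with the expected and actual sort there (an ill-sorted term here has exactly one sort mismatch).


    (u) : B
    (u) : B
  (q (u) (u)) : C
(h (q (u) (u))) : A

well-sorted; sort = A


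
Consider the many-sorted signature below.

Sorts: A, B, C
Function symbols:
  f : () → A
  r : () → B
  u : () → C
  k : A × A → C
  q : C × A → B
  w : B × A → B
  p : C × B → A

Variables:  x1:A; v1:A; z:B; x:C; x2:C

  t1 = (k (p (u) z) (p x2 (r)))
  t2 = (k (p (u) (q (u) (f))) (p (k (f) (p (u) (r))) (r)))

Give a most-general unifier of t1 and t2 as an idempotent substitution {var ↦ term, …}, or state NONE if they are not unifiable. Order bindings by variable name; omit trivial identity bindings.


{x2 ↦ (k (f) (p (u) (r))), z ↦ (q (u) (f))}


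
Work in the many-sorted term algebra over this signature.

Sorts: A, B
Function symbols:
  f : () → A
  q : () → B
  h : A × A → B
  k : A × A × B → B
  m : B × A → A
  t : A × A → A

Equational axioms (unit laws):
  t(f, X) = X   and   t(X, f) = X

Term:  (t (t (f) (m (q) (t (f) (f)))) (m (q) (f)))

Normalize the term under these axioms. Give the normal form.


normal form = (t (m (q) (f)) (m (q) (f)))

1. (t (t (f) (m (q) (t (f) (f)))) (m (q) (f)))  →  (t (m (q) (t (f) (f))) (m (q) (f)))
2. (t (m (q) (t (f) (f))) (m (q) (f)))  →  (t (m (q) (f)) (m (q) (f)))


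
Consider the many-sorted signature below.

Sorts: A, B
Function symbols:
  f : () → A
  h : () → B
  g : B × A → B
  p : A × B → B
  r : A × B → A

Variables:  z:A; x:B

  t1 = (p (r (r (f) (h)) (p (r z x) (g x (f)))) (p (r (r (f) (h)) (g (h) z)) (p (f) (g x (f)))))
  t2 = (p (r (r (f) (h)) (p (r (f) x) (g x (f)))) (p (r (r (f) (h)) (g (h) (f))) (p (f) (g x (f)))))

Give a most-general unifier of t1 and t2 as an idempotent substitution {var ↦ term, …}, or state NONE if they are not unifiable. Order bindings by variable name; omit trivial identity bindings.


{z ↦ (f)}


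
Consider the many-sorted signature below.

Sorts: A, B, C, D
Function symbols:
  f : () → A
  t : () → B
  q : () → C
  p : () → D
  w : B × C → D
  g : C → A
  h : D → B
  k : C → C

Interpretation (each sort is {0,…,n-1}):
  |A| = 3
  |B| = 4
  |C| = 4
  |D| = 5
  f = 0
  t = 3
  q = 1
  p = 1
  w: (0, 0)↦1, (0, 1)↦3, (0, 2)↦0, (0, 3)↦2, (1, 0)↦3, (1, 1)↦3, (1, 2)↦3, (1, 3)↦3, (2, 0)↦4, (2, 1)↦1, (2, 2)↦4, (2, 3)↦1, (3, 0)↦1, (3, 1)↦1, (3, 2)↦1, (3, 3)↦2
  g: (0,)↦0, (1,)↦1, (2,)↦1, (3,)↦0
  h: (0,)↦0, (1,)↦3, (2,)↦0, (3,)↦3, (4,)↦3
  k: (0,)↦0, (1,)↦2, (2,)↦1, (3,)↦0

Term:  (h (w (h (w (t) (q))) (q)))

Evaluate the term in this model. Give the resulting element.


  t = 3
  q = 1
  (w (t) (q)) = w(3, 1) = 1
  (h (w (t) (q))) = h(1,) = 3
  q = 1
  (w (h (w (t) (q))) (q)) = w(3, 1) = 1
  (h (w (h (w (t) (q))) (q))) = h(1,) = 3

value = 3


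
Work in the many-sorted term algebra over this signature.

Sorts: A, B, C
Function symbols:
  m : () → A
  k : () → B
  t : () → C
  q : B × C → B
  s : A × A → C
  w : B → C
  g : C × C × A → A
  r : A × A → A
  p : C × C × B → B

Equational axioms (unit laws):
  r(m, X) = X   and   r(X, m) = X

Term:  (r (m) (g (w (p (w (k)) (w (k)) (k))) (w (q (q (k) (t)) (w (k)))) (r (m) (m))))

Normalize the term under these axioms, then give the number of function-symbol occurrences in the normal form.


1. (r (m) (g (w (p (w (k)) (w (k)) (k))) (w (q (q (k) (t)) (w (k)))) (r (m) (m))))  →  (g (w (p (w (k)) (w (k)) (k))) (w (q (q (k) (t)) (w (k)))) (r (m) (m)))
2. (g (w (p (w (k)) (w (k)) (k))) (w (q (q (k) (t)) (w (k)))) (r (m) (m)))  →  (g (w (p (w (k)) (w (k)) (k))) (w (q (q (k) (t)) (w (k)))) (m))
normal form: (g (w (p (w (k)) (w (k)) (k))) (w (q (q (k) (t)) (w (k)))) (m))

size = 16


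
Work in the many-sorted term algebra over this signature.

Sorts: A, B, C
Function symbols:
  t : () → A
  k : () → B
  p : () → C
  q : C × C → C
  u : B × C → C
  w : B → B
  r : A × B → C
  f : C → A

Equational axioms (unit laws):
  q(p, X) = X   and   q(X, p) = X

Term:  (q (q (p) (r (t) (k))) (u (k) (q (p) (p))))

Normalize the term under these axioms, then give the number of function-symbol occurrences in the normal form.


size = 7

1. (q (q (p) (r (t) (k))) (u (k) (q (p) (p))))  →  (q (r (t) (k)) (u (k) (q (p) (p))))
2. (q (r (t) (k)) (u (k) (q (p) (p))))  →  (q (r (t) (k)) (u (k) (p)))
normal form: (q (r (t) (k)) (u (k) (p)))


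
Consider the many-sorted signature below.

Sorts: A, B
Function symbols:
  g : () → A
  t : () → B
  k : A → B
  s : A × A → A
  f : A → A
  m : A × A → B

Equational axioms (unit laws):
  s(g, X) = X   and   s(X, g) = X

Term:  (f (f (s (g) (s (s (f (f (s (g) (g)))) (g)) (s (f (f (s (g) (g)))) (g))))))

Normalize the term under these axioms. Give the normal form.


1. (f (f (s (g) (s (s (f (f (s (g) (g)))) (g)) (s (f (f (s (g) (g)))) (g))))))  →  (f (f (s (s (f (f (s (g) (g)))) (g)) (s (f (f (s (g) (g)))) (g)))))
2. (f (f (s (s (f (f (s (g) (g)))) (g)) (s (f (f (s (g) (g)))) (g)))))  →  (f (f (s (f (f (s (g) (g)))) (s (f (f (s (g) (g)))) (g)))))
3. (f (f (s (f (f (s (g) (g)))) (s (f (f (s (g) (g)))) (g)))))  →  (f (f (s (f (f (g))) (s (f (f (s (g) (g)))) (g)))))
4. (f (f (s (f (f (g))) (s (f (f (s (g) (g)))) (g)))))  →  (f (f (s (f (f (g))) (f (f (s (g) (g)))))))
5. (f (f (s (f (f (g))) (f (f (s (g) (g)))))))  →  (f (f (s (f (f (g))) (f (f (g))))))

normal form = (f (f (s (f (f (g))) (f (f (g))))))


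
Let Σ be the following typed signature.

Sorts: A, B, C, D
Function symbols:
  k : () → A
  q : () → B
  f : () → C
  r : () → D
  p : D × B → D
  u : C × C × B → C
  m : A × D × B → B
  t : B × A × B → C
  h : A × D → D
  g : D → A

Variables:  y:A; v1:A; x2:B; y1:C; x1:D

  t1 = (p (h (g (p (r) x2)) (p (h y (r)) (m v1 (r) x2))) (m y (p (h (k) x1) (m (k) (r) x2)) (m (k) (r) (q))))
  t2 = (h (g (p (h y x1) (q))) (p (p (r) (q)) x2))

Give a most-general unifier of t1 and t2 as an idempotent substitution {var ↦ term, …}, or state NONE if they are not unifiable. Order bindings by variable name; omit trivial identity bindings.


head clash or occurs-check failure — not unifiable

NONE (not unifiable)


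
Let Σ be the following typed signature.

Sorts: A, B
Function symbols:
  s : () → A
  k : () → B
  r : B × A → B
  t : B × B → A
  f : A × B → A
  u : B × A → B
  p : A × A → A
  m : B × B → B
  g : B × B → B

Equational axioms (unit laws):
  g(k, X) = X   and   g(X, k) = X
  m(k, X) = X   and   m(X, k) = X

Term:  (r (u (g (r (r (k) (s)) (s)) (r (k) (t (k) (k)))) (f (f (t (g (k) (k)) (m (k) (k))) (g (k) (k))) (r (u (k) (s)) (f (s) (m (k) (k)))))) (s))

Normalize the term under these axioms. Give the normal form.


1. (r (u (g (r (r (k) (s)) (s)) (r (k) (t (k) (k)))) (f (f (t (g (k) (k)) (m (k) (k))) (g (k) (k))) (r (u (k) (s)) (f (s) (m (k) (k)))))) (s))  →  (r (u (g (r (r (k) (s)) (s)) (r (k) (t (k) (k)))) (f (f (t (k) (m (k) (k))) (g (k) (k))) (r (u (k) (s)) (f (s) (m (k) (k)))))) (s))
2. (r (u (g (r (r (k) (s)) (s)) (r (k) (t (k) (k)))) (f (f (t (k) (m (k) (k))) (g (k) (k))) (r (u (k) (s)) (f (s) (m (k) (k)))))) (s))  →  (r (u (g (r (r (k) (s)) (s)) (r (k) (t (k) (k)))) (f (f (t (k) (k)) (g (k) (k))) (r (u (k) (s)) (f (s) (m (k) (k)))))) (s))
3. (r (u (g (r (r (k) (s)) (s)) (r (k) (t (k) (k)))) (f (f (t (k) (k)) (g (k) (k))) (r (u (k) (s)) (f (s) (m (k) (k)))))) (s))  →  (r (u (g (r (r (k) (s)) (s)) (r (k) (t (k) (k)))) (f (f (t (k) (k)) (k)) (r (u (k) (s)) (f (s) (m (k) (k)))))) (s))
4. (r (u (g (r (r (k) (s)) (s)) (r (k) (t (k) (k)))) (f (f (t (k) (k)) (k)) (r (u (k) (s)) (f (s) (m (k) (k)))))) (s))  →  (r (u (g (r (r (k) (s)) (s)) (r (k) (t (k) (k)))) (f (f (t (k) (k)) (k)) (r (u (k) (s)) (f (s) (k))))) (s))

normal form = (r (u (g (r (r (k) (s)) (s)) (r (k) (t (k) (k)))) (f (f (t (k) (k)) (k)) (r (u (k) (s)) (f (s) (k))))) (s))


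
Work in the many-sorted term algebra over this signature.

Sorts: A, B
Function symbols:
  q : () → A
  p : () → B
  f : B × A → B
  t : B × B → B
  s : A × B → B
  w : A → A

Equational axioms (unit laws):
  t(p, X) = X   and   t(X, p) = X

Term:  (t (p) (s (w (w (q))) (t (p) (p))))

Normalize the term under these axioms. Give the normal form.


normal form = (s (w (w (q))) (p))

1. (t (p) (s (w (w (q))) (t (p) (p))))  →  (s (w (w (q))) (t (p) (p)))
2. (s (w (w (q))) (t (p) (p)))  →  (s (w (w (q))) (p))


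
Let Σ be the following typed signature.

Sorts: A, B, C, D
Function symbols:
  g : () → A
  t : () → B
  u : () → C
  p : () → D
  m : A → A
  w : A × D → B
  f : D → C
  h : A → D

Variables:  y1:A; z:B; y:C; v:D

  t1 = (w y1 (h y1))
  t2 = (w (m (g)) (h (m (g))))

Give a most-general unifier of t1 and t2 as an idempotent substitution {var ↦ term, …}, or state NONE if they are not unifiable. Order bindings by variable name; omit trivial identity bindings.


{y1 ↦ (m (g))}


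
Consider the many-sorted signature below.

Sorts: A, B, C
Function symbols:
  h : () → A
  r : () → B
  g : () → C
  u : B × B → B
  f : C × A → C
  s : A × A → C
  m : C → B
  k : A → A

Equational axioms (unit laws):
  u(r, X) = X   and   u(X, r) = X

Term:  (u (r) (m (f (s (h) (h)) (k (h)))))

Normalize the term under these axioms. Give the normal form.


normal form = (m (f (s (h) (h)) (k (h))))

1. (u (r) (m (f (s (h) (h)) (k (h)))))  →  (m (f (s (h) (h)) (k (h))))


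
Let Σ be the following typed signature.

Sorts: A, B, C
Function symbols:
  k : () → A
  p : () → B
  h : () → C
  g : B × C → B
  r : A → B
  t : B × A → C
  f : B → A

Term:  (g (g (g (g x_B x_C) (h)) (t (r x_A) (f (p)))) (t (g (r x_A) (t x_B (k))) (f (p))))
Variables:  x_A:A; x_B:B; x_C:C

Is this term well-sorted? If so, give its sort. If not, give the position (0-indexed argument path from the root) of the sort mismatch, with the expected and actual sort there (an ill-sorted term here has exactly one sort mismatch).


        x_B : B
        x_C : C
      (g x_B x_C) : B
      (h) : C
    (g (g x_B x_C) (h)) : B
        x_A : A
      (r x_A) : B
        (p) : B
      (f (p)) : A
    (t (r x_A) (f (p))) : C
  (g (g (g x_B x_C) (h)) (t (r x_A) (f (p)))) : B
        x_A : A
      (r x_A) : B
        x_B : B
        (k) : A
      (t x_B (k)) : C
    (g (r x_A) (t x_B (k))) : B
      (p) : B
    (f (p)) : A
  (t (g (r x_A) (t x_B (k))) (f (p))) : C
(g (g (g (g x_B x_C) (h)) (t (r x_A) (f (p)))) (t (g (r x_A) (t x_B (k))) (f (p)))) : B

well-sorted; sort = B


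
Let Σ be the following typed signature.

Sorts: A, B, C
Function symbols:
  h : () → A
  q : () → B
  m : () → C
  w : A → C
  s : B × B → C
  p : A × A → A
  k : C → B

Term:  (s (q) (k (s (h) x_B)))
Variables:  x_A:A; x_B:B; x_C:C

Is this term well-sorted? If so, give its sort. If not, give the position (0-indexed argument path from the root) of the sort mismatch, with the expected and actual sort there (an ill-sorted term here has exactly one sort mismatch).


ill-sorted at position [1, 0, 0]: expected B, got A

  (q) : B
      (h) : A
      x_B : B
    (s (h) x_B) : ✗ arg 0 at [1, 0, 0] has sort A, expected B


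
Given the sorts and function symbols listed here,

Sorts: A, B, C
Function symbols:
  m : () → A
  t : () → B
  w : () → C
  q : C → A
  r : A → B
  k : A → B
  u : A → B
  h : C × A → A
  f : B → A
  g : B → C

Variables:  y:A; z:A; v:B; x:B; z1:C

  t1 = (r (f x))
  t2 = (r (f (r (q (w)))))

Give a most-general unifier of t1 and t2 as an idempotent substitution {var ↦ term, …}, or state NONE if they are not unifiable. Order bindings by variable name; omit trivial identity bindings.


{x ↦ (r (q (w)))}


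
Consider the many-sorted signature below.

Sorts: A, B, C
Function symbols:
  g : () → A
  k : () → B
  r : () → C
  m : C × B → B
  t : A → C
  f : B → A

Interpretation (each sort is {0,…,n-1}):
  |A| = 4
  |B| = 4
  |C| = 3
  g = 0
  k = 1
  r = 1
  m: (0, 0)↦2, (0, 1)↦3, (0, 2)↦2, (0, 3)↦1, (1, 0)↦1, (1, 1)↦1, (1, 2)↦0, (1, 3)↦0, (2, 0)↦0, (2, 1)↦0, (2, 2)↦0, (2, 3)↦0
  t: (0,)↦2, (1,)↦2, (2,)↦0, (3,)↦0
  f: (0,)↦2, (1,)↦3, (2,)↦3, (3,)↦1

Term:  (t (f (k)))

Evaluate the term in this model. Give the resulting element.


  k = 1
  (f (k)) = f(1,) = 3
  (t (f (k))) = t(3,) = 0

value = 0


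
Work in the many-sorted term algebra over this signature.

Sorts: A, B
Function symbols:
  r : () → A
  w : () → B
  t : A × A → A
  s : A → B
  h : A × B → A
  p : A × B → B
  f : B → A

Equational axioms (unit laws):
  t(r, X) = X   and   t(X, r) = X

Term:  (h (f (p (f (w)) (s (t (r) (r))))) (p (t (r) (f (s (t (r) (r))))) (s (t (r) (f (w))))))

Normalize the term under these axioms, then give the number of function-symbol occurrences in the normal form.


size = 14

1. (h (f (p (f (w)) (s (t (r) (r))))) (p (t (r) (f (s (t (r) (r))))) (s (t (r) (f (w))))))  →  (h (f (p (f (w)) (s (r)))) (p (t (r) (f (s (t (r) (r))))) (s (t (r) (f (w))))))
2. (h (f (p (f (w)) (s (r)))) (p (t (r) (f (s (t (r) (r))))) (s (t (r) (f (w))))))  →  (h (f (p (f (w)) (s (r)))) (p (f (s (t (r) (r)))) (s (t (r) (f (w))))))
3. (h (f (p (f (w)) (s (r)))) (p (f (s (t (r) (r)))) (s (t (r) (f (w))))))  →  (h (f (p (f (w)) (s (r)))) (p (f (s (r))) (s (t (r) (f (w))))))
4. (h (f (p (f (w)) (s (r)))) (p (f (s (r))) (s (t (r) (f (w))))))  →  (h (f (p (f (w)) (s (r)))) (p (f (s (r))) (s (f (w)))))
normal form: (h (f (p (f (w)) (s (r)))) (p (f (s (r))) (s (f (w)))))


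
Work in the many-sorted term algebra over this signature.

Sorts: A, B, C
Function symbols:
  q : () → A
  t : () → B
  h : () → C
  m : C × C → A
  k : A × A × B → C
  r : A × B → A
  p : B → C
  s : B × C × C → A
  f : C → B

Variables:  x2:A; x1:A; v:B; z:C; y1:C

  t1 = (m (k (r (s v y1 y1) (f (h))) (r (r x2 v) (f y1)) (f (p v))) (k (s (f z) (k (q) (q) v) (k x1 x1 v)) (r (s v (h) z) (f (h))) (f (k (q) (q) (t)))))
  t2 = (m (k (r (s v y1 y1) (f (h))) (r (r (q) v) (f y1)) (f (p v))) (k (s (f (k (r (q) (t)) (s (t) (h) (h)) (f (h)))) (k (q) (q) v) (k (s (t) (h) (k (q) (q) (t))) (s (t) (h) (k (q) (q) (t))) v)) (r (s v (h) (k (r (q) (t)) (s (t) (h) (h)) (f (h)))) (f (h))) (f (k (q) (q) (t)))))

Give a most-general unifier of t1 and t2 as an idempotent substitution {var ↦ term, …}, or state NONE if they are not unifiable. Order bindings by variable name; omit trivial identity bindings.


{x1 ↦ (s (t) (h) (k (q) (q) (t))), x2 ↦ (q), z ↦ (k (r (q) (t)) (s (t) (h) (h)) (f (h)))}


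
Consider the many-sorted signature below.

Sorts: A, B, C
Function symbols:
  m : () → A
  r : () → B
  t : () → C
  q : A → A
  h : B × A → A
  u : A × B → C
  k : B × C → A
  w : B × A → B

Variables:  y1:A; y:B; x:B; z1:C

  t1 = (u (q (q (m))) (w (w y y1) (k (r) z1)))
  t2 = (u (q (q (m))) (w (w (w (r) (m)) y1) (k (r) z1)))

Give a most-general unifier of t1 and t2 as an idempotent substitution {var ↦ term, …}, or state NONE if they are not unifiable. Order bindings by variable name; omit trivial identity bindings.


{y ↦ (w (r) (m))}


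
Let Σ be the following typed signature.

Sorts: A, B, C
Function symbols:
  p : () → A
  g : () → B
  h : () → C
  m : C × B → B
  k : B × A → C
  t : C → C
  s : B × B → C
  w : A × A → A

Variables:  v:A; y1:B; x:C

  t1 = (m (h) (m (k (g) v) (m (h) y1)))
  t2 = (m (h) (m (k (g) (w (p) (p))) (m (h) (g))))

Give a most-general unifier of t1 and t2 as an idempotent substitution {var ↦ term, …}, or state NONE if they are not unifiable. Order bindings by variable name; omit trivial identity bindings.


{v ↦ (w (p) (p)), y1 ↦ (g)}


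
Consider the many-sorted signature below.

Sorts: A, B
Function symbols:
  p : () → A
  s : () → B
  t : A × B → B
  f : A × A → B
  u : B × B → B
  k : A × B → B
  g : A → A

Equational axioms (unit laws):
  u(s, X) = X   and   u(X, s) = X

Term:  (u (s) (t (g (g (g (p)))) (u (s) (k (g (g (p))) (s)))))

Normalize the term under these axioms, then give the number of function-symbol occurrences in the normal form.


size = 10

1. (u (s) (t (g (g (g (p)))) (u (s) (k (g (g (p))) (s)))))  →  (t (g (g (g (p)))) (u (s) (k (g (g (p))) (s))))
2. (t (g (g (g (p)))) (u (s) (k (g (g (p))) (s))))  →  (t (g (g (g (p)))) (k (g (g (p))) (s)))
normal form: (t (g (g (g (p)))) (k (g (g (p))) (s)))


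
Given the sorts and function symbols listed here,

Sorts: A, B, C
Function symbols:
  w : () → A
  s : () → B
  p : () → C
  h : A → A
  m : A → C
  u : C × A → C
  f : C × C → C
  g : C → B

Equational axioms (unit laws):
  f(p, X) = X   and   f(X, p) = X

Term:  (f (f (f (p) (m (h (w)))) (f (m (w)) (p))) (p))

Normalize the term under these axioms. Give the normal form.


1. (f (f (f (p) (m (h (w)))) (f (m (w)) (p))) (p))  →  (f (f (p) (m (h (w)))) (f (m (w)) (p)))
2. (f (f (p) (m (h (w)))) (f (m (w)) (p)))  →  (f (m (h (w))) (f (m (w)) (p)))
3. (f (m (h (w))) (f (m (w)) (p)))  →  (f (m (h (w))) (m (w)))

normal form = (f (m (h (w))) (m (w)))


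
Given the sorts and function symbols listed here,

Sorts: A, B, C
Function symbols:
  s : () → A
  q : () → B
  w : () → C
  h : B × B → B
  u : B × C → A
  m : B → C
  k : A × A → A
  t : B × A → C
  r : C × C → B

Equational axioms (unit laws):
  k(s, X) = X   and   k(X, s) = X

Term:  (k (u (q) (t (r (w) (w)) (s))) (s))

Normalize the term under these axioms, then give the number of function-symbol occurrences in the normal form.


1. (k (u (q) (t (r (w) (w)) (s))) (s))  →  (u (q) (t (r (w) (w)) (s)))
normal form: (u (q) (t (r (w) (w)) (s)))

size = 7


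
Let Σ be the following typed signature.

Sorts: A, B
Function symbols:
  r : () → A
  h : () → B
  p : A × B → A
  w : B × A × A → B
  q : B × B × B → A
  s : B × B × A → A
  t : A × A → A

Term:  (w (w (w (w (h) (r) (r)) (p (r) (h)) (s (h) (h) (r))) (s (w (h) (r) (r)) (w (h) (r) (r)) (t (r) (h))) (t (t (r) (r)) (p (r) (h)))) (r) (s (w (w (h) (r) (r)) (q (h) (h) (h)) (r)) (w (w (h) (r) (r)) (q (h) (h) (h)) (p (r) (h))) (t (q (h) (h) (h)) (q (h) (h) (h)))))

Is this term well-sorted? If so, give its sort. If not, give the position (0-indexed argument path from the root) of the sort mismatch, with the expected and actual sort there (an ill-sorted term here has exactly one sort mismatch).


        (h) : B
        (r) : A
        (r) : A
      (w (h) (r) (r)) : B
        (r) : A
        (h) : B
      (p (r) (h)) : A
        (h) : B
        (h) : B
        (r) : A
      (s (h) (h) (r)) : A
    (w (w (h) (r) (r)) (p (r) (h)) (s (h) (h) (r))) : B
        (h) : B
        (r) : A
        (r) : A
      (w (h) (r) (r)) : B
        (h) : B
        (r) : A
        (r) : A
      (w (h) (r) (r)) : B
        (r) : A
        (h) : B
      (t (r) (h)) : ✗ arg 1 at [0, 1, 2, 1] has sort B, expected A
        (r) : A
        (r) : A
      (t (r) (r)) : A
        (r) : A
        (h) : B
      (p (r) (h)) : A
    (t (t (r) (r)) (p (r) (h))) : A
  (r) : A
        (h) : B
        (r) : A
        (r) : A
      (w (h) (r) (r)) : B
        (h) : B
        (h) : B
        (h) : B
      (q (h) (h) (h)) : A
      (r) : A
    (w (w (h) (r) (r)) (q (h) (h) (h)) (r)) : B
        (h) : B
        (r) : A
        (r) : A
      (w (h) (r) (r)) : B
        (h) : B
        (h) : B
        (h) : B
      (q (h) (h) (h)) : A
        (r) : A
        (h) : B
      (p (r) (h)) : A
    (w (w (h) (r) (r)) (q (h) (h) (h)) (p (r) (h))) : B
        (h) : B
        (h) : B
        (h) : B
      (q (h) (h) (h)) : A
        (h) : B
        (h) : B
        (h) : B
      (q (h) (h) (h)) : A
    (t (q (h) (h) (h)) (q (h) (h) (h))) : A
  (s (w (w (h) (r) (r)) (q (h) (h) (h)) (r)) (w (w (h) (r) (r)) (q (h) (h) (h)) (p (r) (h))) (t (q (h) (h) (h)) (q (h) (h) (h)))) : A

ill-sorted at position [0, 1, 2, 1]: expected A, got B


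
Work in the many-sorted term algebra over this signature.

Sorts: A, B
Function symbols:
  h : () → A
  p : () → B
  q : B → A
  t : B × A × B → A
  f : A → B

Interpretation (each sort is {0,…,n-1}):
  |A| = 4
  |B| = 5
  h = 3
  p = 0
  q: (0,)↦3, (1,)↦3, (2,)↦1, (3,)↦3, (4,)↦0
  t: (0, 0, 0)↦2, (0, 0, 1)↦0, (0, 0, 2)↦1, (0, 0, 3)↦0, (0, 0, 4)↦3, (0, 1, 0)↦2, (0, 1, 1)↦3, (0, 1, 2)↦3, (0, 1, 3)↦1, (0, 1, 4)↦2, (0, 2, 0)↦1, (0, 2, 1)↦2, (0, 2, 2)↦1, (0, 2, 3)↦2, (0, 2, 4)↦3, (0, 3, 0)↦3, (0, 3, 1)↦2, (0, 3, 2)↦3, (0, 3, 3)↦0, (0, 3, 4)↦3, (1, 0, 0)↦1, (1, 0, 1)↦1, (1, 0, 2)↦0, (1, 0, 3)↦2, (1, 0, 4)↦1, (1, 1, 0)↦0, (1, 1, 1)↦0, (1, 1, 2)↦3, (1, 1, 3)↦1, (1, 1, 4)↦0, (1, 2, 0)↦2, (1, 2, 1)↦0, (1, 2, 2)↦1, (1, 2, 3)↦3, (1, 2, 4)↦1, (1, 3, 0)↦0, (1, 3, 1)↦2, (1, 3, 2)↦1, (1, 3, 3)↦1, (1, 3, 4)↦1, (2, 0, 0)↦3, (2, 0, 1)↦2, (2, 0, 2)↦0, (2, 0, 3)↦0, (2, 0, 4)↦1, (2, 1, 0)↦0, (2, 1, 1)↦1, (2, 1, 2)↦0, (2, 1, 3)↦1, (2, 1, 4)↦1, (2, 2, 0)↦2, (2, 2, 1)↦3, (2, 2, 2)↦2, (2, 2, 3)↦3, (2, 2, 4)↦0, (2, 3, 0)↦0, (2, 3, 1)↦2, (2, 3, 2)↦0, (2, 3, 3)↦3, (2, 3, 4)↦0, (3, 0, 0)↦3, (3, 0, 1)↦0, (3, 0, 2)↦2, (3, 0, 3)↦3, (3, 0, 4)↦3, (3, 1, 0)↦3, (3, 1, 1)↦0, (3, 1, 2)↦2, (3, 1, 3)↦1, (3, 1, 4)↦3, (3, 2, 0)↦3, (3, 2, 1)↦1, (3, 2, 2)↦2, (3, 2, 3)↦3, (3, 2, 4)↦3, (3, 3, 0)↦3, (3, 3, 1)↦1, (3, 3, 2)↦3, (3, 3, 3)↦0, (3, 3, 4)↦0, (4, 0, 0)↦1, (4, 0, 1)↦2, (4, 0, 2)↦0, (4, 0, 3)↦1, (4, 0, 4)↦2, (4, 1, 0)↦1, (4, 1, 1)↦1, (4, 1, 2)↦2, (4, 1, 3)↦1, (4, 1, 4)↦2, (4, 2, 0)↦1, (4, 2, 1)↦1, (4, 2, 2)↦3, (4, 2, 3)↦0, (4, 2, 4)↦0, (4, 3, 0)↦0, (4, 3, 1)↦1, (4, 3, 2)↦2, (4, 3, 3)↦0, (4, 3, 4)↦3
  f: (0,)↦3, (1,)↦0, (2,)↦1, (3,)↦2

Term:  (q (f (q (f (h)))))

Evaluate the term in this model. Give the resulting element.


value = 3

  h = 3
  (f (h)) = f(3,) = 2
  (q (f (h))) = q(2,) = 1
  (f (q (f (h)))) = f(1,) = 0
  (q (f (q (f (h))))) = q(0,) = 3


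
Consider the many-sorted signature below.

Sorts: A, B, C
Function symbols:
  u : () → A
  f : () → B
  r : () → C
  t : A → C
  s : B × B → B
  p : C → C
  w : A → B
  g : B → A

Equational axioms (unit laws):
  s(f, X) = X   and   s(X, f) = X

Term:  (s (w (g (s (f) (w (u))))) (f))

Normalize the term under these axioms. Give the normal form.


1. (s (w (g (s (f) (w (u))))) (f))  →  (w (g (s (f) (w (u)))))
2. (w (g (s (f) (w (u)))))  →  (w (g (w (u))))

normal form = (w (g (w (u))))


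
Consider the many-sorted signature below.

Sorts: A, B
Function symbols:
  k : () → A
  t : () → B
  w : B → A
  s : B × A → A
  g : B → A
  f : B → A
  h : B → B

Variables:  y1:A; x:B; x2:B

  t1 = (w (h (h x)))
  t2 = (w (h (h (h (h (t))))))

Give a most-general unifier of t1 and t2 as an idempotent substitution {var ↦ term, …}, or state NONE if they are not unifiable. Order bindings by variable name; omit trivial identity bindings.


{x ↦ (h (h (t)))}


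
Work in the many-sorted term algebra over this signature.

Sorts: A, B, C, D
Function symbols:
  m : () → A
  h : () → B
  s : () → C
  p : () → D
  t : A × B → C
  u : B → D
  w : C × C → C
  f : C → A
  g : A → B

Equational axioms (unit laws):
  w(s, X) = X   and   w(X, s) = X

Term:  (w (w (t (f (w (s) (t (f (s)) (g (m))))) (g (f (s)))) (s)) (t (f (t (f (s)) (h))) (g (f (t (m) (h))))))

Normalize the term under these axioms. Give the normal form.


normal form = (w (t (f (t (f (s)) (g (m)))) (g (f (s)))) (t (f (t (f (s)) (h))) (g (f (t (m) (h))))))

1. (w (w (t (f (w (s) (t (f (s)) (g (m))))) (g (f (s)))) (s)) (t (f (t (f (s)) (h))) (g (f (t (m) (h))))))  →  (w (t (f (w (s) (t (f (s)) (g (m))))) (g (f (s)))) (t (f (t (f (s)) (h))) (g (f (t (m) (h))))))
2. (w (t (f (w (s) (t (f (s)) (g (m))))) (g (f (s)))) (t (f (t (f (s)) (h))) (g (f (t (m) (h))))))  →  (w (t (f (t (f (s)) (g (m)))) (g (f (s)))) (t (f (t (f (s)) (h))) (g (f (t (m) (h))))))


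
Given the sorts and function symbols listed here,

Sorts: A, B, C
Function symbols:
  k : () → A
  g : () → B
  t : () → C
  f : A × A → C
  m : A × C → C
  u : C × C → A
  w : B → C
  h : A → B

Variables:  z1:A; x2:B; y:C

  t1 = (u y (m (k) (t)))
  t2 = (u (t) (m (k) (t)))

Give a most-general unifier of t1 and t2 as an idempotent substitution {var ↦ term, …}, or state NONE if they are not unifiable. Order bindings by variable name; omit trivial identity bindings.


{y ↦ (t)}


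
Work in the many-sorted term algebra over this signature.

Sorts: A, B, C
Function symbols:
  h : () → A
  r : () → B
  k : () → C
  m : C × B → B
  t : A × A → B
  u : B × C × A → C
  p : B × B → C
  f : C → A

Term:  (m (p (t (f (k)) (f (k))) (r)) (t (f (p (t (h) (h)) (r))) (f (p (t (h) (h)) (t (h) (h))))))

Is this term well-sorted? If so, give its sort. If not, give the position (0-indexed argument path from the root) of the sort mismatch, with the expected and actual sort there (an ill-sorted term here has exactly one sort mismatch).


        (k) : C
      (f (k)) : A
        (k) : C
      (f (k)) : A
    (t (f (k)) (f (k))) : B
    (r) : B
  (p (t (f (k)) (f (k))) (r)) : C
          (h) : A
          (h) : A
        (t (h) (h)) : B
        (r) : B
      (p (t (h) (h)) (r)) : C
    (f (p (t (h) (h)) (r))) : A
          (h) : A
          (h) : A
        (t (h) (h)) : B
          (h) : A
          (h) : A
        (t (h) (h)) : B
      (p (t (h) (h)) (t (h) (h))) : C
    (f (p (t (h) (h)) (t (h) (h)))) : A
  (t (f (p (t (h) (h)) (r))) (f (p (t (h) (h)) (t (h) (h))))) : B
(m (p (t (f (k)) (f (k))) (r)) (t (f (p (t (h) (h)) (r))) (f (p (t (h) (h)) (t (h) (h)))))) : B

well-sorted; sort = B


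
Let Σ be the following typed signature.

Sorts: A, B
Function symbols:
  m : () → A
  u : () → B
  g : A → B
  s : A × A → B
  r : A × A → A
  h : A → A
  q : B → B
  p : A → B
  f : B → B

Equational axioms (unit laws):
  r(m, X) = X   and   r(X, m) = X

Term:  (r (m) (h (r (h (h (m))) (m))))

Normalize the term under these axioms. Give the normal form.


1. (r (m) (h (r (h (h (m))) (m))))  →  (h (r (h (h (m))) (m)))
2. (h (r (h (h (m))) (m)))  →  (h (h (h (m))))

normal form = (h (h (h (m))))


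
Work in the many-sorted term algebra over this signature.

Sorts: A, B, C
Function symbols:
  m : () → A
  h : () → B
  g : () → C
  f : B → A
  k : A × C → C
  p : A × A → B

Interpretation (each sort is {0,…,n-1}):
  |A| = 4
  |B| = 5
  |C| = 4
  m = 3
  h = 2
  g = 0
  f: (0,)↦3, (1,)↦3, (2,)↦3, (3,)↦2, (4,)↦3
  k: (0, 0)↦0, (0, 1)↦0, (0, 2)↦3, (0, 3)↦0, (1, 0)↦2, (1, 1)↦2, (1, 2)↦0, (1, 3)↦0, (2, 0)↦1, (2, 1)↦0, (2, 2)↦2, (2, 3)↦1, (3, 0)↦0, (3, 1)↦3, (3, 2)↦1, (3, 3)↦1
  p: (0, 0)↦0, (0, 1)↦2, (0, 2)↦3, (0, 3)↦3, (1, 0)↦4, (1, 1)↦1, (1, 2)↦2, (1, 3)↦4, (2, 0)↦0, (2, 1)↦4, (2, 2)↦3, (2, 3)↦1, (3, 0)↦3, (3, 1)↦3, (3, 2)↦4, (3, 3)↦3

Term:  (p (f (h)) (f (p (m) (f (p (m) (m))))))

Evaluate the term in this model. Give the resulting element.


value = 3

  h = 2
  (f (h)) = f(2,) = 3
  m = 3
  m = 3
  m = 3
  (p (m) (m)) = p(3, 3) = 3
  (f (p (m) (m))) = f(3,) = 2
  (p (m) (f (p (m) (m)))) = p(3, 2) = 4
  (f (p (m) (f (p (m) (m))))) = f(4,) = 3
  (p (f (h)) (f (p (m) (f (p (m) (m)))))) = p(3, 3) = 3


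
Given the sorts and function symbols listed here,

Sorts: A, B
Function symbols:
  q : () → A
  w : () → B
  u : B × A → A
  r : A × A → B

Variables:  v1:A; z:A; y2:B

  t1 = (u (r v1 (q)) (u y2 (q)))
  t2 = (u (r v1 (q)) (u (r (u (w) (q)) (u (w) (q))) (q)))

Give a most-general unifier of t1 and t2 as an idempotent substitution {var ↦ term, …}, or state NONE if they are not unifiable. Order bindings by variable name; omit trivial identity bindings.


{y2 ↦ (r (u (w) (q)) (u (w) (q)))}


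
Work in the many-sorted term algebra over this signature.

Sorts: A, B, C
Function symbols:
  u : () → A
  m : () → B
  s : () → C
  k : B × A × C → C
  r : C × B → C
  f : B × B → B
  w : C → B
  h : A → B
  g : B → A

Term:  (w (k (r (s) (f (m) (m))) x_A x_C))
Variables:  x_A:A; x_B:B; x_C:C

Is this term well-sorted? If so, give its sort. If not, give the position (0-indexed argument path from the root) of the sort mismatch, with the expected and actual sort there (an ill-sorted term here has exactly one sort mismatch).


ill-sorted at position [0, 0]: expected B, got C

      (s) : C
        (m) : B
        (m) : B
      (f (m) (m)) : B
    (r (s) (f (m) (m))) : C
    x_A : A
    x_C : C
  (k (r (s) (f (m) (m))) x_A x_C) : ✗ arg 0 at [0, 0] has sort C, expected B


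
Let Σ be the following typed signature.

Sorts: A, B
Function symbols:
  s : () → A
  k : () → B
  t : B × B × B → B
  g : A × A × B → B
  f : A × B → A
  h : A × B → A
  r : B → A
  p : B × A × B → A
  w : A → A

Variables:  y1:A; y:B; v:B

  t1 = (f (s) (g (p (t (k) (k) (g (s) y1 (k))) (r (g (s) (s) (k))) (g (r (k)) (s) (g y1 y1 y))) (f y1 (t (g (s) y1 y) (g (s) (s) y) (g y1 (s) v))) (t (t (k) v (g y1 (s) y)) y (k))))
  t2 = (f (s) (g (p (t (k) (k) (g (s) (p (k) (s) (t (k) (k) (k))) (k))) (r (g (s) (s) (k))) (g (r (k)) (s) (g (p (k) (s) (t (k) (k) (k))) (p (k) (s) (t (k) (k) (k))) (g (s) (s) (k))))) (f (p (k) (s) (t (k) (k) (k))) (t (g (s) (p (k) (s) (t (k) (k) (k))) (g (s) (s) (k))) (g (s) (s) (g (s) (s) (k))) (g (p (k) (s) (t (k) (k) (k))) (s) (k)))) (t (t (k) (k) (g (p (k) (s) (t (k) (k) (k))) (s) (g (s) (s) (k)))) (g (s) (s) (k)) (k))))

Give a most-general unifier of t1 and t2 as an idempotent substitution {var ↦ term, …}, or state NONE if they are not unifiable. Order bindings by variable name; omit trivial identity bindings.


{v ↦ (k), y ↦ (g (s) (s) (k)), y1 ↦ (p (k) (s) (t (k) (k) (k)))}


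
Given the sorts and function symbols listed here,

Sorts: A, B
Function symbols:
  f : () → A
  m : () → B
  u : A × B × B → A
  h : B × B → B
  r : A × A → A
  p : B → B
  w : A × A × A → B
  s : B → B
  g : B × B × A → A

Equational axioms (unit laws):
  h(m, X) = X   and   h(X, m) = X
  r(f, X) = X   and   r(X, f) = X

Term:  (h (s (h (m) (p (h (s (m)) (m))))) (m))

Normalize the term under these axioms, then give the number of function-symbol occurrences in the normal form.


1. (h (s (h (m) (p (h (s (m)) (m))))) (m))  →  (s (h (m) (p (h (s (m)) (m)))))
2. (s (h (m) (p (h (s (m)) (m)))))  →  (s (p (h (s (m)) (m))))
3. (s (p (h (s (m)) (m))))  →  (s (p (s (m))))
normal form: (s (p (s (m))))

size = 4


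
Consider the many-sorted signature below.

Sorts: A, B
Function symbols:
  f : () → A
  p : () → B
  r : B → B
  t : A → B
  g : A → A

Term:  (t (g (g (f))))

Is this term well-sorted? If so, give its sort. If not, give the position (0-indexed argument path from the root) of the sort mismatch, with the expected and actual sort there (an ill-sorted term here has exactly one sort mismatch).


well-sorted; sort = B

      (f) : A
    (g (f)) : A
  (g (g (f))) : A
(t (g (g (f)))) : B


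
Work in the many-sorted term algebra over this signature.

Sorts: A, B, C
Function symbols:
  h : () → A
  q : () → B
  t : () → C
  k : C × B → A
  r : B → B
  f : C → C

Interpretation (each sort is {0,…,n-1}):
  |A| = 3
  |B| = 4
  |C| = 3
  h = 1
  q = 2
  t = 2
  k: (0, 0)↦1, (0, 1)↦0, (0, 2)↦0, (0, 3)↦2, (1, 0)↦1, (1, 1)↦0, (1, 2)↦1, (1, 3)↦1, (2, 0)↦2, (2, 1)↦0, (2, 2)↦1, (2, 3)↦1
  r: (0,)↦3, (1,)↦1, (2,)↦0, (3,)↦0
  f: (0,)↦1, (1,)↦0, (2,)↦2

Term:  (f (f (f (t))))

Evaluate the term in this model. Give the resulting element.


  t = 2
  (f (t)) = f(2,) = 2
  (f (f (t))) = f(2,) = 2
  (f (f (f (t)))) = f(2,) = 2

value = 2


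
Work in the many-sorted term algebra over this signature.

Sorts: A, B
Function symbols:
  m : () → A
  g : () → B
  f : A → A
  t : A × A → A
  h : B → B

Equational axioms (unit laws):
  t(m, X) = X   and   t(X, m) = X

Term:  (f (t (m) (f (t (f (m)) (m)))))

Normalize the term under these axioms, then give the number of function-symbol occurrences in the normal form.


size = 4

1. (f (t (m) (f (t (f (m)) (m)))))  →  (f (f (t (f (m)) (m))))
2. (f (f (t (f (m)) (m))))  →  (f (f (f (m))))
normal form: (f (f (f (m))))


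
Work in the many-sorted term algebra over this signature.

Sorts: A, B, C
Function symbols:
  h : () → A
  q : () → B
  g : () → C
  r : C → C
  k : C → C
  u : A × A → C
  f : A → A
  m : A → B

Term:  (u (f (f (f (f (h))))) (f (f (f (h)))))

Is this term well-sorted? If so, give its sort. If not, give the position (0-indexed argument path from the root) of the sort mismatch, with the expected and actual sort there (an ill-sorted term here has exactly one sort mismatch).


well-sorted; sort = C

          (h) : A
        (f (h)) : A
      (f (f (h))) : A
    (f (f (f (h)))) : A
  (f (f (f (f (h))))) : A
        (h) : A
      (f (h)) : A
    (f (f (h))) : A
  (f (f (f (h)))) : A
(u (f (f (f (f (h))))) (f (f (f (h))))) : C


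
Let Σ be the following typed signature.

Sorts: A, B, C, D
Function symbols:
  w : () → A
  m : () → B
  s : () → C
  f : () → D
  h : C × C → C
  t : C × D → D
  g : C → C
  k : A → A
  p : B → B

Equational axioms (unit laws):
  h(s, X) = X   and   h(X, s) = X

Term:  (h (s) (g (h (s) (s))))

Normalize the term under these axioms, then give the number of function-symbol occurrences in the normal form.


1. (h (s) (g (h (s) (s))))  →  (g (h (s) (s)))
2. (g (h (s) (s)))  →  (g (s))
normal form: (g (s))

size = 2


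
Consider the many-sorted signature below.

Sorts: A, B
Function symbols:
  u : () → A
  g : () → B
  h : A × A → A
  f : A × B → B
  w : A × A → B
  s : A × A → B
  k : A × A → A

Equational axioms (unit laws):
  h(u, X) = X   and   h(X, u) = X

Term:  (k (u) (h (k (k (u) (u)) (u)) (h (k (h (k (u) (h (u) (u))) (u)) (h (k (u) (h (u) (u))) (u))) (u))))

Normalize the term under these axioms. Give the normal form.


normal form = (k (u) (h (k (k (u) (u)) (u)) (k (k (u) (u)) (k (u) (u)))))

1. (k (u) (h (k (k (u) (u)) (u)) (h (k (h (k (u) (h (u) (u))) (u)) (h (k (u) (h (u) (u))) (u))) (u))))  →  (k (u) (h (k (k (u) (u)) (u)) (k (h (k (u) (h (u) (u))) (u)) (h (k (u) (h (u) (u))) (u)))))
2. (k (u) (h (k (k (u) (u)) (u)) (k (h (k (u) (h (u) (u))) (u)) (h (k (u) (h (u) (u))) (u)))))  →  (k (u) (h (k (k (u) (u)) (u)) (k (k (u) (h (u) (u))) (h (k (u) (h (u) (u))) (u)))))
3. (k (u) (h (k (k (u) (u)) (u)) (k (k (u) (h (u) (u))) (h (k (u) (h (u) (u))) (u)))))  →  (k (u) (h (k (k (u) (u)) (u)) (k (k (u) (u)) (h (k (u) (h (u) (u))) (u)))))
4. (k (u) (h (k (k (u) (u)) (u)) (k (k (u) (u)) (h (k (u) (h (u) (u))) (u)))))  →  (k (u) (h (k (k (u) (u)) (u)) (k (k (u) (u)) (k (u) (h (u) (u))))))
5. (k (u) (h (k (k (u) (u)) (u)) (k (k (u) (u)) (k (u) (h (u) (u))))))  →  (k (u) (h (k (k (u) (u)) (u)) (k (k (u) (u)) (k (u) (u)))))


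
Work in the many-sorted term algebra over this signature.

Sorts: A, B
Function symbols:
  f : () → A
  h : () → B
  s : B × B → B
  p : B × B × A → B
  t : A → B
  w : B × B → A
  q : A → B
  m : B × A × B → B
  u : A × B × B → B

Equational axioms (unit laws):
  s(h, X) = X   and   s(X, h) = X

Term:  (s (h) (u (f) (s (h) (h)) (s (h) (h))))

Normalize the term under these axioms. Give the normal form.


normal form = (u (f) (h) (h))

1. (s (h) (u (f) (s (h) (h)) (s (h) (h))))  →  (u (f) (s (h) (h)) (s (h) (h)))
2. (u (f) (s (h) (h)) (s (h) (h)))  →  (u (f) (h) (s (h) (h)))
3. (u (f) (h) (s (h) (h)))  →  (u (f) (h) (h))


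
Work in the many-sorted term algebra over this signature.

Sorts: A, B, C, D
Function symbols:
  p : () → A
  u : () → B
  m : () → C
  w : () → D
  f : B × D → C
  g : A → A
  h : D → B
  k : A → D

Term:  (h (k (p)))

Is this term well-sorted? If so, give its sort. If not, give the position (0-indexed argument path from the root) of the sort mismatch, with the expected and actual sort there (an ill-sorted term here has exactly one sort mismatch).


well-sorted; sort = B

    (p) : A
  (k (p)) : D
(h (k (p))) : B
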